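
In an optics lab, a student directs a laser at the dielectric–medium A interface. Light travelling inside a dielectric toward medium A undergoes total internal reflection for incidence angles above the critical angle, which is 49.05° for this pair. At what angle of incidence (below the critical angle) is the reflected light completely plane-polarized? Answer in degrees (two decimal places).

θ_B ≈ 37.06°

sin θ_c = n₂/n₁, so n₂/n₁ = sin 49.05° = 0.7553.
Brewster: tan θ_B = n₂/n₁ = 0.7553.
θ_B = arctan(0.7553) = 37.06°.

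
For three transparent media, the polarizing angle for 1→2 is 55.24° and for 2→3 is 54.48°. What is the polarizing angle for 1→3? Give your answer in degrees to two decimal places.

θ_B ≈ 63.65°

Each Brewster angle gives a ratio: n₂/n₁ = tan 55.24° = 1.4410, n₃/n₂ = tan 54.48° = 1.4009.
So n₃/n₁ = (n₂/n₁)(n₃/n₂) = 1.4410 × 1.4009 = 2.0187.
θ_B(1→3) = arctan(2.0187) = 63.65°.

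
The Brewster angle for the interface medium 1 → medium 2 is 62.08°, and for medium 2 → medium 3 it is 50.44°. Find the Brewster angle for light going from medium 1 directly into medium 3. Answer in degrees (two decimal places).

θ_B ≈ 66.36°

Each Brewster angle gives a ratio: n₂/n₁ = tan 62.08° = 1.8871, n₃/n₂ = tan 50.44° = 1.2105.
n₃/n₁ = 2.2843. Then tan θ_B(1→3) = n₃/n₁, so θ_B(1→3) = arctan(2.2843) = 66.36°.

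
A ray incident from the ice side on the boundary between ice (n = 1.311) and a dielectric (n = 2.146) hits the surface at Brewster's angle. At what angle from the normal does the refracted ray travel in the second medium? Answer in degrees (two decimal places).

tan θ_B = n₂/n₁ = 2.146/1.311 = 1.6369, so θ_B = 58.58°.
The refracted ray is perpendicular to the reflected ray, so θ_t = 90° − θ_B = 31.42°.

θ_t ≈ 31.42°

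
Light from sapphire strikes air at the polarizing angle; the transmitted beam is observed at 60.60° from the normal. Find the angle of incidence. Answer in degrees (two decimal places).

Brewster's condition makes the reflected and refracted beams perpendicular: θ_B + θ_t = 90°.
So θ_B = 90° − θ_t = 90° − 60.60° = 29.40°.

θ_B ≈ 29.40°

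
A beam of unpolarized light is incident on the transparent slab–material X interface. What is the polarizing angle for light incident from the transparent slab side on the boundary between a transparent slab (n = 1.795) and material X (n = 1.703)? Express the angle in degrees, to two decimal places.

θ_B ≈ 43.49°

Brewster's condition: tan θ_B = n₂/n₁ = 1.703/1.795 = 0.9487.
So θ_B = arctan 0.9487 = 43.49°.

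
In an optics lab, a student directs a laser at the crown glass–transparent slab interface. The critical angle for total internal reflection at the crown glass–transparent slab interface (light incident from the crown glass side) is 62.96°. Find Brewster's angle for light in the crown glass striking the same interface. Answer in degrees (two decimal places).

sin θ_c = n₂/n₁, so n₂/n₁ = sin 62.96° = 0.8907.
Brewster: tan θ_B = n₂/n₁ = 0.8907.
θ_B = arctan(0.8907) = 41.69°.

θ_B ≈ 41.69°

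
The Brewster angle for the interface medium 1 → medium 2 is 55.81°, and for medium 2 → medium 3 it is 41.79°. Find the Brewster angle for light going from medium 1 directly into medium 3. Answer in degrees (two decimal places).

Each Brewster angle gives a ratio: n₂/n₁ = tan 55.81° = 1.4720, n₃/n₂ = tan 41.79° = 0.8938.
Multiplying, n₃/n₁ = 1.4720 × 0.8938 = 1.3157, and θ_B(1→3) = arctan 1.3157 = 52.76°.

θ_B ≈ 52.76°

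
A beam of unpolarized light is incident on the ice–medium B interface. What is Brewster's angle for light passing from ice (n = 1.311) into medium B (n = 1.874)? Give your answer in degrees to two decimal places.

At Brewster's angle the reflected and refracted rays are perpendicular, which with Snell's law gives tan θ_B = n₂/n₁.
tan θ_B = n₂/n₁ = 1.874/1.311 = 1.4294.
θ_B = arctan(1.4294) = 55.02°.

θ_B ≈ 55.02°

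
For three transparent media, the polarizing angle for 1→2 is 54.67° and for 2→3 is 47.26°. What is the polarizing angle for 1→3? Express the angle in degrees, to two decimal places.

n₂/n₁ = tan 54.67° = 1.4108 and n₃/n₂ = tan 47.26° = 1.0822.
Multiplying, n₃/n₁ = 1.4108 × 1.0822 = 1.5267, and θ_B(1→3) = arctan 1.5267 = 56.78°.

θ_B ≈ 56.78°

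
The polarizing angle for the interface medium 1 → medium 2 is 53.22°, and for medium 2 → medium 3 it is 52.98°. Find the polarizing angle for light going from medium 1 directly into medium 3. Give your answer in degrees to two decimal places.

n₂/n₁ = tan 53.22° = 1.3377 and n₃/n₂ = tan 52.98° = 1.3261.
n₃/n₁ = 1.7739. Then tan θ_B(1→3) = n₃/n₁, so θ_B(1→3) = arctan(1.7739) = 60.59°.

θ_B ≈ 60.59°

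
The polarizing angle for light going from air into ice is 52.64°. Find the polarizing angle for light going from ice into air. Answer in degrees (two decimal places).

θ_B' ≈ 37.36°

The two Brewster angles are complementary: θ_B' = 90° − θ_B = 90° − 52.64° = 37.36°.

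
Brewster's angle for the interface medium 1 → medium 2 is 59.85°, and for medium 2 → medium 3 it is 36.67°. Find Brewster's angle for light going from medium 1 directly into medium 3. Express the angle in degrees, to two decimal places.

n₂/n₁ = tan 59.85° = 1.7216 and n₃/n₂ = tan 36.67° = 0.7446.
n₃/n₁ = 1.2819. Then tan θ_B(1→3) = n₃/n₁, so θ_B(1→3) = arctan(1.2819) = 52.04°.

θ_B ≈ 52.04°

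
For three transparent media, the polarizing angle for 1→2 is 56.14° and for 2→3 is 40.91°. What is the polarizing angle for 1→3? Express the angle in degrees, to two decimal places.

Each Brewster angle gives a ratio: n₂/n₁ = tan 56.14° = 1.4904, n₃/n₂ = tan 40.91° = 0.8665.
Multiplying, n₃/n₁ = 1.4904 × 0.8665 = 1.2915, and θ_B(1→3) = arctan 1.2915 = 52.25°.

θ_B ≈ 52.25°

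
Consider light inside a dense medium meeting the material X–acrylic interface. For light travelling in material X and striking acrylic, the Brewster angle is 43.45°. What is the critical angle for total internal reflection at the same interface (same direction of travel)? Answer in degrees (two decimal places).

θ_c ≈ 71.32°

From Brewster, n₂/n₁ = tan θ_B = tan 43.45° = 0.9473.
Then sin θ_c = n₂/n₁ = 0.9473, so θ_c = arcsin 0.9473 = 71.32°.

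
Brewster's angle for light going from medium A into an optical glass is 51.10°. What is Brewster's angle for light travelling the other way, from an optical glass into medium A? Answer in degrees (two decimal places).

θ_B' ≈ 38.90°

The two Brewster angles are complementary: θ_B' = 90° − θ_B = 90° − 51.10° = 38.90°.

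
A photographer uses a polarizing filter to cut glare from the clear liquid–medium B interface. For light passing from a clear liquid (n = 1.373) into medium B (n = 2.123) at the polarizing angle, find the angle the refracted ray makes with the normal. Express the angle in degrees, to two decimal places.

θ_t ≈ 32.89°

θ_B = arctan(n₂/n₁) = arctan(2.123/1.373) = 57.11°.
At Brewster's angle the reflected and refracted rays are perpendicular, so θ_t = 90° − θ_B = 90° − 57.11° = 32.89°.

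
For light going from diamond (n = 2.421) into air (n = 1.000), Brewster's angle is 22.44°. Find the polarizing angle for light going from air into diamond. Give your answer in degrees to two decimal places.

Reversing the direction swaps n₁ and n₂, so tan θ_B' = 1/tan θ_B and θ_B' = 90° − θ_B.
Hence θ_B' = 90° − 22.44° = 67.56°.

θ_B' ≈ 67.56°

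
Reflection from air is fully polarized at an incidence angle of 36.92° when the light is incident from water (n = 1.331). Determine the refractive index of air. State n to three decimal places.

n ≈ 1.000

Full polarization of the reflected beam means tan θ_B = n₂/n₁, where n₁ is the incident medium (water).
n₂ = n₁ tan θ_B = 1.331 × tan 36.92° = 1.000.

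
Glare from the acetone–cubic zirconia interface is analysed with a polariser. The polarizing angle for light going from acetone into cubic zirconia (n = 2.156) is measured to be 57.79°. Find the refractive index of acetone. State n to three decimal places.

n ≈ 1.358

At the polarizing angle, tan θ_B = n₂/n₁ with n₁ on the incident side (acetone) and n₂ on the transmitted side (cubic zirconia).
n₁ = n₂ / tan θ_B = 2.156 / tan 57.79° = 1.358.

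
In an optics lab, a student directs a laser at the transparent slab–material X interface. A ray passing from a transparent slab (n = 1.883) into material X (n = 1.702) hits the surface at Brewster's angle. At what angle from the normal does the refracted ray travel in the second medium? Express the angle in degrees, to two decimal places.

θ_t ≈ 47.89°

tan θ_B = n₂/n₁ = 1.702/1.883 = 0.9039, so θ_B = 42.11°.
The refracted ray is perpendicular to the reflected ray, so θ_t = 90° − θ_B = 47.89°.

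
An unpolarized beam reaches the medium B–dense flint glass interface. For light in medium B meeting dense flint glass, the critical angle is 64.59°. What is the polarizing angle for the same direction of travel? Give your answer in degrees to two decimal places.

sin θ_c = n₂/n₁, so n₂/n₁ = sin 64.59° = 0.9033.
Brewster: tan θ_B = n₂/n₁ = 0.9033.
θ_B = arctan(0.9033) = 42.09°.

θ_B ≈ 42.09°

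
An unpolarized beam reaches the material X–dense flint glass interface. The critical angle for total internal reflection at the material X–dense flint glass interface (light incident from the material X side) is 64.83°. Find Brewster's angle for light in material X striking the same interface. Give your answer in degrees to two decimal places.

n₂/n₁ = sin θ_c = sin 64.83° = 0.9050.
tan θ_B equals the same ratio, so θ_B = arctan(0.9050) = 42.15°.

θ_B ≈ 42.15°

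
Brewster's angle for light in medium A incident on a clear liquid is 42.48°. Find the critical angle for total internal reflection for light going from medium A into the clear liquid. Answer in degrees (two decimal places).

θ_c ≈ 66.30°

n₂/n₁ = tan 42.48° = 0.9157; the critical angle satisfies sin θ_c = n₂/n₁.
θ_c = arcsin(0.9157) = 66.30°.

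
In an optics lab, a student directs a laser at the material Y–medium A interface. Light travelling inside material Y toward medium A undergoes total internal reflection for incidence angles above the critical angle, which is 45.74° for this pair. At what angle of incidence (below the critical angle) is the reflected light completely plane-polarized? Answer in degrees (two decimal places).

θ_B ≈ 35.61°

At the critical angle sin θ_c = n₂/n₁, giving n₂/n₁ = sin 45.74° = 0.7162.
Then tan θ_B = n₂/n₁ = 0.7162, so θ_B = arctan 0.7162 = 35.61°.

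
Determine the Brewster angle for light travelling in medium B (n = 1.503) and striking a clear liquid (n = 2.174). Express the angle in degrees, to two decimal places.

Brewster's condition: tan θ_B = n₂/n₁ = 2.174/1.503 = 1.4464.
θ_B = arctan(1.4464) = 55.34°.

θ_B ≈ 55.34°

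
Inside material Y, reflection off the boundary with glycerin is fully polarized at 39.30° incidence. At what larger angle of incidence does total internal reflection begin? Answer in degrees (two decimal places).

θ_c ≈ 54.93°

tan θ_B = n₂/n₁ = tan 39.30° = 0.8185.
Total internal reflection: sin θ_c = n₂/n₁ = 0.8185.
θ_c = arcsin(0.8185) = 54.93°.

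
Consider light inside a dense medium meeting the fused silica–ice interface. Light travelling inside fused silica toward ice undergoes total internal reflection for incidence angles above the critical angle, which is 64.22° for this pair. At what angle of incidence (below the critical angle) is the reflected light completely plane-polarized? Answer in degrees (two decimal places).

n₂/n₁ = sin θ_c = sin 64.22° = 0.9005.
tan θ_B equals the same ratio, so θ_B = arctan(0.9005) = 42.00°.

θ_B ≈ 42.00°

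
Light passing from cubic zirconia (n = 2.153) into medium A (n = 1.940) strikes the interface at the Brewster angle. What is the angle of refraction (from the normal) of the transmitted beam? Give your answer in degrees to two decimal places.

θ_t ≈ 47.98°

First find Brewster's angle: tan θ_B = 1.940/2.153 = 0.9011, giving θ_B = 42.02°.
At Brewster's angle the reflected and refracted rays are perpendicular, so θ_t = 90° − θ_B = 90° − 42.02° = 47.98°.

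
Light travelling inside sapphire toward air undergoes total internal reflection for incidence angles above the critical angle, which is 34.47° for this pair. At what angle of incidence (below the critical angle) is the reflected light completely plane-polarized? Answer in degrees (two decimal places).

n₂/n₁ = sin θ_c = sin 34.47° = 0.5660.
tan θ_B equals the same ratio, so θ_B = arctan(0.5660) = 29.51°.

θ_B ≈ 29.51°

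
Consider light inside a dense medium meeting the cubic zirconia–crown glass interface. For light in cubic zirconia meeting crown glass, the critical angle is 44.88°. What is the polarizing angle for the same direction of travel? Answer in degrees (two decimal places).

θ_B ≈ 35.21°

n₂/n₁ = sin θ_c = sin 44.88° = 0.7056.
tan θ_B equals the same ratio, so θ_B = arctan(0.7056) = 35.21°.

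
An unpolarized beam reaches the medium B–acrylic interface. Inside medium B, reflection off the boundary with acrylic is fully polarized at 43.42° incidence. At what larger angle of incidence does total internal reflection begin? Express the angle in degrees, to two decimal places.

θ_c ≈ 71.14°

n₂/n₁ = tan 43.42° = 0.9463; the critical angle satisfies sin θ_c = n₂/n₁.
θ_c = arcsin(0.9463) = 71.14°.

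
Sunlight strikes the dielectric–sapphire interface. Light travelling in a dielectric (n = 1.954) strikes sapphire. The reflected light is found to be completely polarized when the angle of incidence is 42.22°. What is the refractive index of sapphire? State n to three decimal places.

n ≈ 1.773

Full polarization of the reflected beam means tan θ_B = n₂/n₁, where n₁ is the incident medium (a dielectric).
n₂ = n₁ tan θ_B = 1.954 × tan 42.22° = 1.773.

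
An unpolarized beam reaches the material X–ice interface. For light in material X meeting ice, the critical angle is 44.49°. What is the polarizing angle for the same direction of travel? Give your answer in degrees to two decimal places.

θ_B ≈ 35.02°

n₂/n₁ = sin θ_c = sin 44.49° = 0.7008.
tan θ_B equals the same ratio, so θ_B = arctan(0.7008) = 35.02°.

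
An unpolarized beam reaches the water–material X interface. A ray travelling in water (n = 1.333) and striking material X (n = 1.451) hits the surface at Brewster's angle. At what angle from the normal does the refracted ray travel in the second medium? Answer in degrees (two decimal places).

tan θ_B = n₂/n₁ = 1.451/1.333 = 1.0885, so θ_B = 47.43°.
The refracted ray is perpendicular to the reflected ray, so θ_t = 90° − θ_B = 42.57°.

θ_t ≈ 42.57°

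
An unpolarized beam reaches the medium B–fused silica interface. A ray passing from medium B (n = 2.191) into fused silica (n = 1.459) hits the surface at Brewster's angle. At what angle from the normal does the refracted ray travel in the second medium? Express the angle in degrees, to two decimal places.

θ_t ≈ 56.34°

θ_B = arctan(n₂/n₁) = arctan(1.459/2.191) = 33.66°.
At Brewster's angle the reflected and refracted rays are perpendicular, so θ_t = 90° − θ_B = 90° − 33.66° = 56.34°.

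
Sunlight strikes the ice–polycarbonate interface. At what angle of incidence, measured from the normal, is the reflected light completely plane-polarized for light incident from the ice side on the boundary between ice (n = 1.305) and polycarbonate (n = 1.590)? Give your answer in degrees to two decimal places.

At Brewster's angle the reflected and refracted rays are perpendicular, which with Snell's law gives tan θ_B = n₂/n₁.
Brewster's condition: tan θ_B = n₂/n₁ = 1.590/1.305 = 1.2184. Taking the arctangent, θ_B = 50.62°.

θ_B ≈ 50.62°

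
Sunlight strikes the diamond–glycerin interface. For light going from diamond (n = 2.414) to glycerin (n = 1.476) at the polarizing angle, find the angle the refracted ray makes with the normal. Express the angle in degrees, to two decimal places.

θ_t ≈ 58.56°

First find Brewster's angle: tan θ_B = 1.476/2.414 = 0.6114, giving θ_B = 31.44°.
At Brewster's angle the reflected and refracted rays are perpendicular, so θ_t = 90° − θ_B = 90° − 31.44° = 58.56°.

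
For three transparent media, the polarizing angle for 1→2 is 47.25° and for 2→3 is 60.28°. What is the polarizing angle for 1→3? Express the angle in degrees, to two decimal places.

θ_B ≈ 62.18°

tan θ_B(1→2) = n₂/n₁ = tan 47.25° = 1.0818.
tan θ_B(2→3) = n₃/n₂ = tan 60.28° = 1.7518.
n₃/n₁ = 1.8950. Then tan θ_B(1→3) = n₃/n₁, so θ_B(1→3) = arctan(1.8950) = 62.18°.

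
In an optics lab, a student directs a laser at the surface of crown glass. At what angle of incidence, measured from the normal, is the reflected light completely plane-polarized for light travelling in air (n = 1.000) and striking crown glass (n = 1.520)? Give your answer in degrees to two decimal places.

θ_B ≈ 56.66°

The reflected p-component vanishes when tan θ_B = n₂/n₁.
tan θ_B = n₂/n₁ = 1.520/1.000 = 1.5200.
θ_B = arctan(1.5200) = 56.66°.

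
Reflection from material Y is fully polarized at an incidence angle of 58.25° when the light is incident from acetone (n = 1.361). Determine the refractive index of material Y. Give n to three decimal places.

Brewster's law: tan θ_B = n₂/n₁ (light incident in acetone, refracted into material Y).
n₂ = n₁ tan θ_B = 1.361 × tan 58.25° = 2.199.

n ≈ 2.199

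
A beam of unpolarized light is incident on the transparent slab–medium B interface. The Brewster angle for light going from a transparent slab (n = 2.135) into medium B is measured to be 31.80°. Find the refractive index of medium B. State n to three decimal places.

n ≈ 1.324

Full polarization of the reflected beam means tan θ_B = n₂/n₁, where n₁ is the incident medium (a transparent slab).
n₂ = n₁ tan θ_B = 2.135 × tan 31.80° = 1.324.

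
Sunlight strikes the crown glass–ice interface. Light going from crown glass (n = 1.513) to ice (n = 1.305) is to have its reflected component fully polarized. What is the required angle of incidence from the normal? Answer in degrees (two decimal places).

θ_B ≈ 40.78°

The reflected p-component vanishes when tan θ_B = n₂/n₁.
Brewster's condition: tan θ_B = n₂/n₁ = 1.305/1.513 = 0.8625.
θ_B = arctan(0.8625) = 40.78°.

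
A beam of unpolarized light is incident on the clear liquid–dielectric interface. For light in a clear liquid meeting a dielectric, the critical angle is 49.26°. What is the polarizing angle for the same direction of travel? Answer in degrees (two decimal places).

sin θ_c = n₂/n₁, so n₂/n₁ = sin 49.26° = 0.7577.
Brewster: tan θ_B = n₂/n₁ = 0.7577.
θ_B = arctan(0.7577) = 37.15°.

θ_B ≈ 37.15°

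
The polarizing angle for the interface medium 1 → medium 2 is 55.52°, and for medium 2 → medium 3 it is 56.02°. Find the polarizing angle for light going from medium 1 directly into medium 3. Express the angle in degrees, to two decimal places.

Each Brewster angle gives a ratio: n₂/n₁ = tan 55.52° = 1.4561, n₃/n₂ = tan 56.02° = 1.4837.
So n₃/n₁ = (n₂/n₁)(n₃/n₂) = 1.4561 × 1.4837 = 2.1604.
θ_B(1→3) = arctan(2.1604) = 65.16°.

θ_B ≈ 65.16°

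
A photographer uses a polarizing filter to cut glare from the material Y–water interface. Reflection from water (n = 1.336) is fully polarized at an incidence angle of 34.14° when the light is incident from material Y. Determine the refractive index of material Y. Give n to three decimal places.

n ≈ 1.970

Full polarization of the reflected beam means tan θ_B = n₂/n₁, where n₁ is the incident medium (material Y).
n₁ = n₂ / tan θ_B = 1.336 / tan 34.14° = 1.970.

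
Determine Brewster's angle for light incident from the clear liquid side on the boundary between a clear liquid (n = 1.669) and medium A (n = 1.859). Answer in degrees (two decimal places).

tan θ_B = n₂/n₁ = 1.859/1.669 = 1.1138.
θ_B = arctan(1.1138) = 48.08°.

θ_B ≈ 48.08°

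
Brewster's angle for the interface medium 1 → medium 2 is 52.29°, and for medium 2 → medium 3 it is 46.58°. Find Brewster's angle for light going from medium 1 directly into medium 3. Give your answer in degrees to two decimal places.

θ_B ≈ 53.81°

n₂/n₁ = tan 52.29° = 1.2934 and n₃/n₂ = tan 46.58° = 1.0567.
Multiplying, n₃/n₁ = 1.2934 × 1.0567 = 1.3668, and θ_B(1→3) = arctan 1.3668 = 53.81°.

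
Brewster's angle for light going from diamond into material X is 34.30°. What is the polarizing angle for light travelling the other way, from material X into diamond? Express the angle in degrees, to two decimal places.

Reversing the direction swaps n₁ and n₂, so tan θ_B' = 1/tan θ_B and θ_B' = 90° − θ_B.
Hence θ_B' = 90° − 34.30° = 55.70°.

θ_B' ≈ 55.70°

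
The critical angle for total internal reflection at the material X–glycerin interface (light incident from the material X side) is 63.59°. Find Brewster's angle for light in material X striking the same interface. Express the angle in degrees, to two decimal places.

At the critical angle sin θ_c = n₂/n₁, giving n₂/n₁ = sin 63.59° = 0.8956.
Then tan θ_B = n₂/n₁ = 0.8956, so θ_B = arctan 0.8956 = 41.85°.

θ_B ≈ 41.85°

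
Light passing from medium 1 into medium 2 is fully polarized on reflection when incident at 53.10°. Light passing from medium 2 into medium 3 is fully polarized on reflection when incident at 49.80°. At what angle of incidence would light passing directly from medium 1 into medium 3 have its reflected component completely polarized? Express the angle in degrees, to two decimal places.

n₂/n₁ = tan 53.10° = 1.3319 and n₃/n₂ = tan 49.80° = 1.1833.
So n₃/n₁ = (n₂/n₁)(n₃/n₂) = 1.3319 × 1.1833 = 1.5761.
θ_B(1→3) = arctan(1.5761) = 57.61°.

θ_B ≈ 57.61°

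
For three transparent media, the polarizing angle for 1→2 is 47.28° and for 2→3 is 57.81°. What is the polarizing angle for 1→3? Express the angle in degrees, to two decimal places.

Each Brewster angle gives a ratio: n₂/n₁ = tan 47.28° = 1.0829, n₃/n₂ = tan 57.81° = 1.5886.
So n₃/n₁ = (n₂/n₁)(n₃/n₂) = 1.0829 × 1.5886 = 1.7203.
θ_B(1→3) = arctan(1.7203) = 59.83°.

θ_B ≈ 59.83°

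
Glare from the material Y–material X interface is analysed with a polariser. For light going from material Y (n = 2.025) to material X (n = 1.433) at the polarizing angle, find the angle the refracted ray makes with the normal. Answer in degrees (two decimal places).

θ_B = arctan(n₂/n₁) = arctan(1.433/2.025) = 35.29°.
Since θ_B + θ_t = 90° at Brewster incidence, θ_t = 90° − 35.29° = 54.71°.

θ_t ≈ 54.71°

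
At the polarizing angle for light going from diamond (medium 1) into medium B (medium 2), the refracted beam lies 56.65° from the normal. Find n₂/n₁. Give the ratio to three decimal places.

At Brewster incidence θ_B = 90° − θ_t = 90° − 56.65° = 33.35°.
Then n₂/n₁ = tan θ_B = tan 33.35° = 0.658.

n₂/n₁ ≈ 0.658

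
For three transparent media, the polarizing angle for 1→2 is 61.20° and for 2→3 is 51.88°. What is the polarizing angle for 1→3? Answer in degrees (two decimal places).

θ_B ≈ 66.67°

Each Brewster angle gives a ratio: n₂/n₁ = tan 61.20° = 1.8190, n₃/n₂ = tan 51.88° = 1.2744.
So n₃/n₁ = (n₂/n₁)(n₃/n₂) = 1.8190 × 1.2744 = 2.3182.
θ_B(1→3) = arctan(2.3182) = 66.67°.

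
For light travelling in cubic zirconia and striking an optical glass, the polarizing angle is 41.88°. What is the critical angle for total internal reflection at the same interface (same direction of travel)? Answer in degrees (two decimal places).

θ_c ≈ 63.72°

n₂/n₁ = tan 41.88° = 0.8966; the critical angle satisfies sin θ_c = n₂/n₁.
θ_c = arcsin(0.8966) = 63.72°.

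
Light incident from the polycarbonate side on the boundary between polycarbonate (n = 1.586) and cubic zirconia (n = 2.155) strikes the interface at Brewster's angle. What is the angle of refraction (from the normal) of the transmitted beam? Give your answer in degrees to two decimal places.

θ_t ≈ 36.35°

tan θ_B = n₂/n₁ = 2.155/1.586 = 1.3588, so θ_B = 53.65°.
At Brewster's angle the reflected and refracted rays are perpendicular, so θ_t = 90° − θ_B = 90° − 53.65° = 36.35°.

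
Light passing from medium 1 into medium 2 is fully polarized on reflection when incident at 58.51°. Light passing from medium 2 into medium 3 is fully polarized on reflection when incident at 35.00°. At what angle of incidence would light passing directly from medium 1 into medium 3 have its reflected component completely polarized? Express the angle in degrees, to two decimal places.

tan θ_B(1→2) = n₂/n₁ = tan 58.51° = 1.6325.
tan θ_B(2→3) = n₃/n₂ = tan 35.00° = 0.7002.
Multiplying, n₃/n₁ = 1.6325 × 0.7002 = 1.1431, and θ_B(1→3) = arctan 1.1431 = 48.82°.

θ_B ≈ 48.82°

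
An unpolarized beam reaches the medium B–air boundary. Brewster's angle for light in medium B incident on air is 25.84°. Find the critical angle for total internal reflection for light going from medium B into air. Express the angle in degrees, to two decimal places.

n₂/n₁ = tan 25.84° = 0.4843; the critical angle satisfies sin θ_c = n₂/n₁.
θ_c = arcsin(0.4843) = 28.97°.

θ_c ≈ 28.97°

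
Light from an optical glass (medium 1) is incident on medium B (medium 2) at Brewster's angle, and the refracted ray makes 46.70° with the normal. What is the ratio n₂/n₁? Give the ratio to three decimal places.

n₂/n₁ ≈ 0.942

At Brewster incidence θ_B = 90° − θ_t = 90° − 46.70° = 43.30°.
Then n₂/n₁ = tan θ_B = tan 43.30° = 0.942.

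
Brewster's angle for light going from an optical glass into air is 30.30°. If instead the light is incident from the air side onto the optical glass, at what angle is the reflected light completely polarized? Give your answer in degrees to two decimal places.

tan θ_B' = n₁/n₂ = 1/tan θ_B, so θ_B' = 90° − θ_B.
θ_B' = 90° − 30.30° = 59.70°.

θ_B' ≈ 59.70°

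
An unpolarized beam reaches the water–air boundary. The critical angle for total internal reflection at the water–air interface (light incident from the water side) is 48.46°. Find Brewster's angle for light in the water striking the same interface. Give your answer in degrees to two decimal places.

θ_B ≈ 36.81°

n₂/n₁ = sin θ_c = sin 48.46° = 0.7485.
tan θ_B equals the same ratio, so θ_B = arctan(0.7485) = 36.81°.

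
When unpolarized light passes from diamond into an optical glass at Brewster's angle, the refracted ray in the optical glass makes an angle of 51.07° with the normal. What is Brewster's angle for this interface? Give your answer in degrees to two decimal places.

Brewster's condition makes the reflected and refracted beams perpendicular: θ_B + θ_t = 90°.
θ_B = 90° − 51.07° = 38.93°.

θ_B ≈ 38.93°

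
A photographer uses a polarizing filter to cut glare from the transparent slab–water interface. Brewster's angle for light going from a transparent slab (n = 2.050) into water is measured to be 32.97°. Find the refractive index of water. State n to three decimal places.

Brewster's law: tan θ_B = n₂/n₁ (light incident in a transparent slab, refracted into water).
n₂ = n₁ tan θ_B = 2.050 × tan 32.97° = 1.330.

n ≈ 1.330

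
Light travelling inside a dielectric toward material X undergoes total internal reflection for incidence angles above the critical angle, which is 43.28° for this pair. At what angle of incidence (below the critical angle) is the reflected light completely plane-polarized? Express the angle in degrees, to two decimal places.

θ_B ≈ 34.43°

sin θ_c = n₂/n₁, so n₂/n₁ = sin 43.28° = 0.6856.
Brewster: tan θ_B = n₂/n₁ = 0.6856.
θ_B = arctan(0.6856) = 34.43°.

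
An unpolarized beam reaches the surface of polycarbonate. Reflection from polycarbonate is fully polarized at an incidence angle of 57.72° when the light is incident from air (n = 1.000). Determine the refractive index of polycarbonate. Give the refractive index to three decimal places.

n ≈ 1.583

At the polarizing angle, tan θ_B = n₂/n₁ with n₁ on the incident side (air) and n₂ on the transmitted side (polycarbonate).
n₂ = n₁ tan θ_B = 1.000 × tan 57.72° = 1.583.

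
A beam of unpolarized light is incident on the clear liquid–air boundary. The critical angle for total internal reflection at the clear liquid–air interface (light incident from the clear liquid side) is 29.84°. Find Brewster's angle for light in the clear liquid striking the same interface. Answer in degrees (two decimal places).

θ_B ≈ 26.45°

sin θ_c = n₂/n₁, so n₂/n₁ = sin 29.84° = 0.4976.
Brewster: tan θ_B = n₂/n₁ = 0.4976.
θ_B = arctan(0.4976) = 26.45°.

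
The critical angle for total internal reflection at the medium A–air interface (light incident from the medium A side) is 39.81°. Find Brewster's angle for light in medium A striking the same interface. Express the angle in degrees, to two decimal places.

θ_B ≈ 32.63°

At the critical angle sin θ_c = n₂/n₁, giving n₂/n₁ = sin 39.81° = 0.6402.
Then tan θ_B = n₂/n₁ = 0.6402, so θ_B = arctan 0.6402 = 32.63°.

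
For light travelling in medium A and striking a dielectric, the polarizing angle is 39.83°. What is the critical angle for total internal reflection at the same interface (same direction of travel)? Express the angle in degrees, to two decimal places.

tan θ_B = n₂/n₁ = tan 39.83° = 0.8341.
Total internal reflection: sin θ_c = n₂/n₁ = 0.8341.
θ_c = arcsin(0.8341) = 56.52°.

θ_c ≈ 56.52°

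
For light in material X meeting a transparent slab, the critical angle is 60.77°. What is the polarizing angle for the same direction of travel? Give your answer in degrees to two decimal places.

At the critical angle sin θ_c = n₂/n₁, giving n₂/n₁ = sin 60.77° = 0.8727.
Then tan θ_B = n₂/n₁ = 0.8727, so θ_B = arctan 0.8727 = 41.11°.

θ_B ≈ 41.11°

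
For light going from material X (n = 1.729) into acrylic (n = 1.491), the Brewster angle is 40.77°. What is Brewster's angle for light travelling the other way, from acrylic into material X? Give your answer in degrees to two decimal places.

Reversing the direction swaps n₁ and n₂, so tan θ_B' = 1/tan θ_B and θ_B' = 90° − θ_B.
Hence θ_B' = 90° − 40.77° = 49.23°.

θ_B' ≈ 49.23°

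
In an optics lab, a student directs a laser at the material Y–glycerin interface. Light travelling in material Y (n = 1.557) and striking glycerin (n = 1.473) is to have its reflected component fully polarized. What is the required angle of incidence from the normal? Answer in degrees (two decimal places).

tan θ_B = n₂/n₁ = 1.473/1.557 = 0.9461.
So θ_B = arctan 0.9461 = 43.41°.

θ_B ≈ 43.41°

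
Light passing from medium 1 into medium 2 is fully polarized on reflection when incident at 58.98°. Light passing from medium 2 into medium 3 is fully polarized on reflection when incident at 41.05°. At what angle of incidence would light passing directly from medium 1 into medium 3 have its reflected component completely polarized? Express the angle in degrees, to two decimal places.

Each Brewster angle gives a ratio: n₂/n₁ = tan 58.98° = 1.6630, n₃/n₂ = tan 41.05° = 0.8708.
n₃/n₁ = 1.4481. Then tan θ_B(1→3) = n₃/n₁, so θ_B(1→3) = arctan(1.4481) = 55.37°.

θ_B ≈ 55.37°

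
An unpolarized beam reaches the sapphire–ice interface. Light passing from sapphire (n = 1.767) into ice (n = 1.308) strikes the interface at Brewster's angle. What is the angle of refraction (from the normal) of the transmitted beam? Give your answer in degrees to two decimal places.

First find Brewster's angle: tan θ_B = 1.308/1.767 = 0.7402, giving θ_B = 36.51°.
The refracted ray is perpendicular to the reflected ray, so θ_t = 90° − θ_B = 53.49°.

θ_t ≈ 53.49°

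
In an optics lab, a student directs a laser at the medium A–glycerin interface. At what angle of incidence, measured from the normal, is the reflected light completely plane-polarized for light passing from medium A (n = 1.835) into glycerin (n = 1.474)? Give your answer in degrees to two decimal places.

The reflected p-component vanishes when tan θ_B = n₂/n₁.
Here n₂/n₁ = 1.474/1.835 = 0.8033, and Brewster's law gives tan θ_B = n₂/n₁.
θ_B = arctan(0.8033) = 38.77°.

θ_B ≈ 38.77°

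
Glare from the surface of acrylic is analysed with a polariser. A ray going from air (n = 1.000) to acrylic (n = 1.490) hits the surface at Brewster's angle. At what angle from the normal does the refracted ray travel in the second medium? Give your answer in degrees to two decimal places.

tan θ_B = n₂/n₁ = 1.490/1.000 = 1.4900, so θ_B = 56.13°.
Since θ_B + θ_t = 90° at Brewster incidence, θ_t = 90° − 56.13° = 33.87°.

θ_t ≈ 33.87°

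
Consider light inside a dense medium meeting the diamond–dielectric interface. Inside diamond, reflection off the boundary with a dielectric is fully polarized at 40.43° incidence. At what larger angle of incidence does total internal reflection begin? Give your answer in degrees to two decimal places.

From Brewster, n₂/n₁ = tan θ_B = tan 40.43° = 0.8520.
Then sin θ_c = n₂/n₁ = 0.8520, so θ_c = arcsin 0.8520 = 58.43°.

θ_c ≈ 58.43°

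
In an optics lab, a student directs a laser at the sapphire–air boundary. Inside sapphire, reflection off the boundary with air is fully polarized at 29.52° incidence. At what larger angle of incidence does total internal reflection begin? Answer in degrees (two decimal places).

θ_c ≈ 34.49°

n₂/n₁ = tan 29.52° = 0.5662; the critical angle satisfies sin θ_c = n₂/n₁.
θ_c = arcsin(0.5662) = 34.49°.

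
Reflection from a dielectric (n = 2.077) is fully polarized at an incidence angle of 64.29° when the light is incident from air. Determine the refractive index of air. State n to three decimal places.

Brewster's law: tan θ_B = n₂/n₁ (light incident in air, refracted into a dielectric).
n₁ = n₂ / tan θ_B = 2.077 / tan 64.29° = 1.000.

n ≈ 1.000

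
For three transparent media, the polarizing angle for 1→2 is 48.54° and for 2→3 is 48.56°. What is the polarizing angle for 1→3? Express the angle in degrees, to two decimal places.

θ_B ≈ 52.05°

Each Brewster angle gives a ratio: n₂/n₁ = tan 48.54° = 1.1319, n₃/n₂ = tan 48.56° = 1.1327.
n₃/n₁ = 1.2821. Then tan θ_B(1→3) = n₃/n₁, so θ_B(1→3) = arctan(1.2821) = 52.05°.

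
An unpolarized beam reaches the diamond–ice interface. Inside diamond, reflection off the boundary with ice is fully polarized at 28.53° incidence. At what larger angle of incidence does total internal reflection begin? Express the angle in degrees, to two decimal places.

n₂/n₁ = tan 28.53° = 0.5436; the critical angle satisfies sin θ_c = n₂/n₁.
θ_c = arcsin(0.5436) = 32.93°.

θ_c ≈ 32.93°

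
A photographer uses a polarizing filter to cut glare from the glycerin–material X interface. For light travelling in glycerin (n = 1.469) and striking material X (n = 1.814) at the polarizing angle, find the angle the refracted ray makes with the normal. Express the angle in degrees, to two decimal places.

θ_B = arctan(n₂/n₁) = arctan(1.814/1.469) = 51.00°.
At Brewster's angle the reflected and refracted rays are perpendicular, so θ_t = 90° − θ_B = 90° − 51.00° = 39.00°.

θ_t ≈ 39.00°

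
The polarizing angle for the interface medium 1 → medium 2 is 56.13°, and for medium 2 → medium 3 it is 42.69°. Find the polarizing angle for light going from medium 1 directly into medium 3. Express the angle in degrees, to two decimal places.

θ_B ≈ 53.96°

n₂/n₁ = tan 56.13° = 1.4898 and n₃/n₂ = tan 42.69° = 0.9225.
n₃/n₁ = 1.3743. Then tan θ_B(1→3) = n₃/n₁, so θ_B(1→3) = arctan(1.3743) = 53.96°.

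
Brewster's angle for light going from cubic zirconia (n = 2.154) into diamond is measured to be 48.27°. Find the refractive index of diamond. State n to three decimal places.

Brewster's law: tan θ_B = n₂/n₁ (light incident in cubic zirconia, refracted into diamond).
n₂ = n₁ tan θ_B = 2.154 × tan 48.27° = 2.415.

n ≈ 2.415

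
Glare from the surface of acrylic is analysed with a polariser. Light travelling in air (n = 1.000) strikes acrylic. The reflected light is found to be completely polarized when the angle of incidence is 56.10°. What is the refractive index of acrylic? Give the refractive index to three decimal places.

At the polarizing angle, tan θ_B = n₂/n₁ with n₁ on the incident side (air) and n₂ on the transmitted side (acrylic).
n₂ = n₁ tan θ_B = 1.000 × tan 56.10° = 1.488.

n ≈ 1.488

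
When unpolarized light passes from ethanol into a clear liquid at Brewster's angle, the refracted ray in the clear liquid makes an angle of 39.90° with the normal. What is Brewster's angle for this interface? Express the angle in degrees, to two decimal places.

θ_B ≈ 50.10°

At Brewster's angle the reflected and refracted rays are perpendicular, so θ_B + θ_t = 90°.
So θ_B = 90° − θ_t = 90° − 39.90° = 50.10°.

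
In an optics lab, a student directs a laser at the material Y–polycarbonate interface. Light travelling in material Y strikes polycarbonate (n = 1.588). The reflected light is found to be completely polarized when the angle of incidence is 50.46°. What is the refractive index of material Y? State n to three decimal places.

n ≈ 1.311

At Brewster's angle, tan θ_B = n₂/n₁ with n₁ on the incident side (material Y) and n₂ on the transmitted side (polycarbonate).
n₁ = n₂ / tan θ_B = 1.588 / tan 50.46° = 1.311.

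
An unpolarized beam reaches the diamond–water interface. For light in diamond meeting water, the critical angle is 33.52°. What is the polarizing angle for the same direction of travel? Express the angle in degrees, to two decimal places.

sin θ_c = n₂/n₁, so n₂/n₁ = sin 33.52° = 0.5522.
Brewster: tan θ_B = n₂/n₁ = 0.5522.
θ_B = arctan(0.5522) = 28.91°.

θ_B ≈ 28.91°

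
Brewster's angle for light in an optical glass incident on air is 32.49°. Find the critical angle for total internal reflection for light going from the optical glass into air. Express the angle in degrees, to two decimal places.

θ_c ≈ 39.56°

From Brewster, n₂/n₁ = tan θ_B = tan 32.49° = 0.6368.
Then sin θ_c = n₂/n₁ = 0.6368, so θ_c = arcsin 0.6368 = 39.56°.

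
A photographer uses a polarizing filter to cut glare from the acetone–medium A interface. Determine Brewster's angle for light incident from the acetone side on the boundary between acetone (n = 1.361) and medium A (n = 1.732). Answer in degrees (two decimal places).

θ_B ≈ 51.84°

The reflected p-component vanishes when tan θ_B = n₂/n₁.
Here n₂/n₁ = 1.732/1.361 = 1.2726, and Brewster's law gives tan θ_B = n₂/n₁.
θ_B = arctan(1.2726) = 51.84°.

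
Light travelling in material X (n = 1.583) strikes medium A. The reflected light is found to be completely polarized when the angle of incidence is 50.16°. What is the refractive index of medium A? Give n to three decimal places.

n ≈ 1.897

At Brewster's angle, tan θ_B = n₂/n₁ with n₁ on the incident side (material X) and n₂ on the transmitted side (medium A).
n₂ = n₁ tan θ_B = 1.583 × tan 50.16° = 1.897.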